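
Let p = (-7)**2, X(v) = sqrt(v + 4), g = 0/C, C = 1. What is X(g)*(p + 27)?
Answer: 152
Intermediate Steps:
g = 0 (g = 0/1 = 0*1 = 0)
X(v) = sqrt(4 + v)
p = 49
X(g)*(p + 27) = sqrt(4 + 0)*(49 + 27) = sqrt(4)*76 = 2*76 = 152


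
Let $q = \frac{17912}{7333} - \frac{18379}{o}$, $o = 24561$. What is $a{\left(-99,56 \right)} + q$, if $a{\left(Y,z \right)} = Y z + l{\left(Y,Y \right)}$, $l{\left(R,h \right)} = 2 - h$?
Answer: $- \frac{980010776734}{180105813} \approx -5441.3$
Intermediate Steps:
$q = \frac{305163425}{180105813}$ ($q = \frac{17912}{7333} - \frac{18379}{24561} = \frac{305163425}{180105813} \approx 1.6944$)
$a{\left(Y,z \right)} = 2 - Y + Y z$ ($a{\left(Y,z \right)} = Y z - \left(-2 + Y\right) = 2 - Y + Y z$)
$a{\left(-99,56 \right)} + q = \left(2 - -99 - 5544\right) + \frac{305163425}{180105813} = \left(2 + 99 - 5544\right) + \frac{305163425}{180105813} = -5443 + \frac{305163425}{180105813} = - \frac{980010776734}{180105813}$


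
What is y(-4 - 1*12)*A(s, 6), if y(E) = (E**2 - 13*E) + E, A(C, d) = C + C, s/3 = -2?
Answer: -5376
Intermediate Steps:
s = -6 (s = 3*(-2) = -6)
A(C, d) = 2*C
y(E) = E**2 - 12*E
y(-4 - 1*12)*A(s, 6) = ((-4 - 1*12)*(-12 + (-4 - 1*12)))*(2*(-6)) = ((-4 - 12)*(-12 + (-4 - 12)))*(-12) = -16*(-12 - 16)*(-12) = -16*(-28)*(-12) = 448*(-12) = -5376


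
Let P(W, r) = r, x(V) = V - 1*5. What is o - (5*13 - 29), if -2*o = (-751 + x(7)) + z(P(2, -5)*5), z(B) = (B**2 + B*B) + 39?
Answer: -306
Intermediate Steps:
x(V) = -5 + V (x(V) = V - 5 = -5 + V)
z(B) = 39 + 2*B**2 (z(B) = (B**2 + B**2) + 39 = 2*B**2 + 39 = 39 + 2*B**2)
o = -270 (o = -((-751 + (-5 + 7)) + (39 + 2*(-5*5)**2))/2 = -((-751 + 2) + (39 + 2*(-25)**2))/2 = -(-749 + (39 + 2*625))/2 = -(-749 + (39 + 1250))/2 = -(-749 + 1289)/2 = -1/2*540 = -270)
o - (5*13 - 29) = -270 - (5*13 - 29) = -270 - (65 - 29) = -270 - 1*36 = -270 - 36 = -306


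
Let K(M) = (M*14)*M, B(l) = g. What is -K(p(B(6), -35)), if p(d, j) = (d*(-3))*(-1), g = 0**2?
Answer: 0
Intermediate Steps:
g = 0
B(l) = 0
p(d, j) = 3*d (p(d, j) = -3*d*(-1) = 3*d)
K(M) = 14*M**2 (K(M) = (14*M)*M = 14*M**2)
-K(p(B(6), -35)) = -14*(3*0)**2 = -14*0**2 = -14*0 = -1*0 = 0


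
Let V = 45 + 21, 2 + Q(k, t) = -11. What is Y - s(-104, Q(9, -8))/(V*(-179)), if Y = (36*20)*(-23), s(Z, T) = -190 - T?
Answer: -65213339/3938 ≈ -16560.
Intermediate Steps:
Q(k, t) = -13 (Q(k, t) = -2 - 11 = -13)
V = 66
Y = -16560 (Y = 720*(-23) = -16560)
Y - s(-104, Q(9, -8))/(V*(-179)) = -16560 - (-190 - 1*(-13))/(66*(-179)) = -16560 - (-190 + 13)/(-11814) = -16560 - (-177)*(-1)/11814 = -16560 - 1*59/3938 = -16560 - 59/3938 = -65213339/3938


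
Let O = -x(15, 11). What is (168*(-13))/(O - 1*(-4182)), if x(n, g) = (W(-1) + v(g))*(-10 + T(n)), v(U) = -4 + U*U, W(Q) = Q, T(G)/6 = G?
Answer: 1092/2549 ≈ 0.42840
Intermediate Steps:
T(G) = 6*G
v(U) = -4 + U**2
x(n, g) = (-10 + 6*n)*(-5 + g**2) (x(n, g) = (-1 + (-4 + g**2))*(-10 + 6*n) = (-5 + g**2)*(-10 + 6*n) = (-10 + 6*n)*(-5 + g**2))
O = -9280 (O = -(50 - 30*15 - 10*11**2 + 6*15*11**2) = -(50 - 450 - 10*121 + 6*15*121) = -(50 - 450 - 1210 + 10890) = -1*9280 = -9280)
(168*(-13))/(O - 1*(-4182)) = (168*(-13))/(-9280 - 1*(-4182)) = -2184/(-9280 + 4182) = -2184/(-5098) = -2184*(-1/5098) = 1092/2549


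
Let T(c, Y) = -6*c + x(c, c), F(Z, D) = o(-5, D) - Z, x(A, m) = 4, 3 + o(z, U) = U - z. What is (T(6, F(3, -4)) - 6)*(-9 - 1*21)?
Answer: 1140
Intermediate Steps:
o(z, U) = -3 + U - z (o(z, U) = -3 + (U - z) = -3 + U - z)
F(Z, D) = 2 + D - Z (F(Z, D) = (-3 + D - 1*(-5)) - Z = (-3 + D + 5) - Z = (2 + D) - Z = 2 + D - Z)
T(c, Y) = 4 - 6*c (T(c, Y) = -6*c + 4 = 4 - 6*c)
(T(6, F(3, -4)) - 6)*(-9 - 1*21) = ((4 - 6*6) - 6)*(-9 - 1*21) = ((4 - 36) - 6)*(-9 - 21) = (-32 - 6)*(-30) = -38*(-30) = 1140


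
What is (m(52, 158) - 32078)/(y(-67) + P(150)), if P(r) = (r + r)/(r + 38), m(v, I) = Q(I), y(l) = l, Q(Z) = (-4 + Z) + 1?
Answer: 1500381/3074 ≈ 488.09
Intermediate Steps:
Q(Z) = -3 + Z
m(v, I) = -3 + I
P(r) = 2*r/(38 + r) (P(r) = (2*r)/(38 + r) = 2*r/(38 + r))
(m(52, 158) - 32078)/(y(-67) + P(150)) = ((-3 + 158) - 32078)/(-67 + 2*150/(38 + 150)) = (155 - 32078)/(-67 + 2*150/188) = -31923/(-67 + 2*150*(1/188)) = -31923/(-67 + 75/47) = -31923/(-3074/47) = -31923*(-47/3074) = 1500381/3074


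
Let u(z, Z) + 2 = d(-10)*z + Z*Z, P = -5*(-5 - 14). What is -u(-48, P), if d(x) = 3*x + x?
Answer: -10943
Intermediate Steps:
d(x) = 4*x
P = 95 (P = -5*(-19) = 95)
u(z, Z) = -2 + Z² - 40*z (u(z, Z) = -2 + ((4*(-10))*z + Z*Z) = -2 + (-40*z + Z²) = -2 + (Z² - 40*z) = -2 + Z² - 40*z)
-u(-48, P) = -(-2 + 95² - 40*(-48)) = -(-2 + 9025 + 1920) = -1*10943 = -10943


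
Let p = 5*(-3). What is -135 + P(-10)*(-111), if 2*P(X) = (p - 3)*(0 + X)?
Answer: -10125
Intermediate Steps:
p = -15
P(X) = -9*X (P(X) = ((-15 - 3)*(0 + X))/2 = (-18*X)/2 = -9*X)
-135 + P(-10)*(-111) = -135 - 9*(-10)*(-111) = -135 + 90*(-111) = -135 - 9990 = -10125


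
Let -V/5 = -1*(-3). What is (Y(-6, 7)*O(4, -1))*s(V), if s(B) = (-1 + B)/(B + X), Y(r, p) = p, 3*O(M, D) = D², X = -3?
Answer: 56/27 ≈ 2.0741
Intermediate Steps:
O(M, D) = D²/3
V = -15 (V = -(-5)*(-3) = -5*3 = -15)
s(B) = (-1 + B)/(-3 + B) (s(B) = (-1 + B)/(B - 3) = (-1 + B)/(-3 + B))
(Y(-6, 7)*O(4, -1))*s(V) = (7*((⅓)*(-1)²))*((-1 - 15)/(-3 - 15)) = (7*((⅓)*1))*(-16/(-18)) = (7*(⅓))*(-1/18*(-16)) = (7/3)*(8/9) = 56/27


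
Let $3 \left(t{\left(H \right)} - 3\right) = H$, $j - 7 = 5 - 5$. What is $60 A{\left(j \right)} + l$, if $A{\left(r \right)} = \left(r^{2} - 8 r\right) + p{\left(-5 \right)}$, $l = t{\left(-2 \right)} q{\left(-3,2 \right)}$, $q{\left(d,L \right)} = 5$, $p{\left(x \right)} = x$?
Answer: $- \frac{2125}{3} \approx -708.33$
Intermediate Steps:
$j = 7$ ($j = 7 + \left(5 - 5\right) = 7 + 0 = 7$)
$t{\left(H \right)} = 3 + \frac{H}{3}$
$l = \frac{35}{3}$ ($l = \left(3 + \frac{1}{3} \left(-2\right)\right) 5 = \left(3 - \frac{2}{3}\right) 5 = \frac{7}{3} \cdot 5 = \frac{35}{3} \approx 11.667$)
$A{\left(r \right)} = -5 + r^{2} - 8 r$ ($A{\left(r \right)} = \left(r^{2} - 8 r\right) - 5 = -5 + r^{2} - 8 r$)
$60 A{\left(j \right)} + l = 60 \left(-5 + 7^{2} - 56\right) + \frac{35}{3} = 60 \left(-5 + 49 - 56\right) + \frac{35}{3} = 60 \left(-12\right) + \frac{35}{3} = -720 + \frac{35}{3} = - \frac{2125}{3}$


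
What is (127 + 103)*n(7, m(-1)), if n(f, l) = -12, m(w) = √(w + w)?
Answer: -2760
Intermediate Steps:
m(w) = √2*√w (m(w) = √(2*w) = √2*√w)
(127 + 103)*n(7, m(-1)) = (127 + 103)*(-12) = 230*(-12) = -2760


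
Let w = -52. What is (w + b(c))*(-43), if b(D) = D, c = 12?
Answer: 1720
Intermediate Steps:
(w + b(c))*(-43) = (-52 + 12)*(-43) = -40*(-43) = 1720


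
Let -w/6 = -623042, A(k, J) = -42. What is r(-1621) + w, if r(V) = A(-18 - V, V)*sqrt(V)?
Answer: 3738252 - 42*I*sqrt(1621) ≈ 3.7383e+6 - 1691.0*I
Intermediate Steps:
w = 3738252 (w = -6*(-623042) = 3738252)
r(V) = -42*sqrt(V)
r(-1621) + w = -42*I*sqrt(1621) + 3738252 = 3738252 - 42*I*sqrt(1621)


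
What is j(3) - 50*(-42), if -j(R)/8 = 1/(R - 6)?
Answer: 6308/3 ≈ 2102.7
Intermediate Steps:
j(R) = -8/(-6 + R) (j(R) = -8/(R - 6) = -8/(-6 + R))
j(3) - 50*(-42) = -8/(-6 + 3) - 50*(-42) = -8/(-3) + 2100 = -8*(-1/3) + 2100 = 8/3 + 2100 = 6308/3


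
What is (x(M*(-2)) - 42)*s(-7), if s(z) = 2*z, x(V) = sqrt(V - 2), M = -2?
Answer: 588 - 14*sqrt(2) ≈ 568.20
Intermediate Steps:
x(V) = sqrt(-2 + V)
(x(M*(-2)) - 42)*s(-7) = (sqrt(-2 - 2*(-2)) - 42)*(2*(-7)) = (sqrt(-2 + 4) - 42)*(-14) = (sqrt(2) - 42)*(-14) = (-42 + sqrt(2))*(-14) = 588 - 14*sqrt(2)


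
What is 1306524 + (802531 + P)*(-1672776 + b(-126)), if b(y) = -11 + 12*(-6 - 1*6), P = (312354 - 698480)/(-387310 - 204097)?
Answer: -794010485044329965/591407 ≈ -1.3426e+12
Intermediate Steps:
P = 386126/591407 (P = -386126/(-591407) = -386126*(-1/591407) = 386126/591407 ≈ 0.65289)
b(y) = -155 (b(y) = -11 + 12*(-6 - 6) = -11 + 12*(-12) = -11 - 144 = -155)
1306524 + (802531 + P)*(-1672776 + b(-126)) = 1306524 + (802531 + 386126/591407)*(-1672776 - 155) = 1306524 + (474622837243/591407)*(-1672931) = 1306524 - 794011257731769233/591407 = -794010485044329965/591407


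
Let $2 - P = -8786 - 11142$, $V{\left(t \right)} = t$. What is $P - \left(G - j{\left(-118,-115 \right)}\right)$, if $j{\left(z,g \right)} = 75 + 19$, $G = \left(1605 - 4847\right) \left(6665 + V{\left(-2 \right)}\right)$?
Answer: $21621470$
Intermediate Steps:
$P = 19930$ ($P = 2 - \left(-8786 - 11142\right) = 2 - -19928 = 2 + 19928 = 19930$)
$G = -21601446$ ($G = \left(1605 - 4847\right) \left(6665 - 2\right) = \left(-3242\right) 6663 = -21601446$)
$j{\left(z,g \right)} = 94$
$P - \left(G - j{\left(-118,-115 \right)}\right) = 19930 - \left(-21601446 - 94\right) = 19930 - -21601540 = 19930 + 21601540 = 21621470$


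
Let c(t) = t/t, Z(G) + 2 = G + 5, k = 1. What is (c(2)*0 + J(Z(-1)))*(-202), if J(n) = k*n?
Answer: -404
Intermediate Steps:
Z(G) = 3 + G (Z(G) = -2 + (G + 5) = -2 + (5 + G) = 3 + G)
J(n) = n (J(n) = 1*n = n)
c(t) = 1
(c(2)*0 + J(Z(-1)))*(-202) = (1*0 + (3 - 1))*(-202) = (0 + 2)*(-202) = 2*(-202) = -404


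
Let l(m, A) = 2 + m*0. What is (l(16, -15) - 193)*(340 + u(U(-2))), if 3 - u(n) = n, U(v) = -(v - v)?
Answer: -65513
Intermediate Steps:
U(v) = 0 (U(v) = -1*0 = 0)
u(n) = 3 - n
l(m, A) = 2 (l(m, A) = 2 + 0 = 2)
(l(16, -15) - 193)*(340 + u(U(-2))) = (2 - 193)*(340 + (3 - 1*0)) = -191*(340 + (3 + 0)) = -191*(340 + 3) = -191*343 = -65513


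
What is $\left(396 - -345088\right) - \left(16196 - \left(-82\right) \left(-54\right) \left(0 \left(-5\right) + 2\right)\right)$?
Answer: $338144$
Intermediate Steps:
$\left(396 - -345088\right) - \left(16196 - \left(-82\right) \left(-54\right) \left(0 \left(-5\right) + 2\right)\right) = \left(396 + 345088\right) - \left(16196 - 4428 \left(0 + 2\right)\right) = 345484 - \left(16196 - 4428 \cdot 2\right) = 345484 - \left(16196 - 8856\right) = 345484 - 7340 = 338144$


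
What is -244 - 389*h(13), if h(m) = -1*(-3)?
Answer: -1411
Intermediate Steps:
h(m) = 3
-244 - 389*h(13) = -244 - 389*3 = -244 - 1167 = -1411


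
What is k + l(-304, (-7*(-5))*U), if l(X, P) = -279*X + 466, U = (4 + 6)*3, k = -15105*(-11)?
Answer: 251437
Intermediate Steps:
k = 166155
U = 30 (U = 10*3 = 30)
l(X, P) = 466 - 279*X
k + l(-304, (-7*(-5))*U) = 166155 + (466 - 279*(-304)) = 166155 + (466 + 84816) = 166155 + 85282 = 251437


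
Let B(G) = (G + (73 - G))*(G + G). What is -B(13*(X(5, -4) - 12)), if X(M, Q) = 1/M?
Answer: 111982/5 ≈ 22396.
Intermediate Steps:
B(G) = 146*G (B(G) = 73*(2*G) = 146*G)
-B(13*(X(5, -4) - 12)) = -146*13*(1/5 - 12) = -146*13*(⅕ - 12) = -146*13*(-59/5) = -146*(-767)/5 = -1*(-111982/5) = 111982/5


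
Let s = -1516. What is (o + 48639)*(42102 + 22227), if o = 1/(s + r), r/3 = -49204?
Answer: 466606335328239/149128 ≈ 3.1289e+9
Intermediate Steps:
r = -147612 (r = 3*(-49204) = -147612)
o = -1/149128 (o = 1/(-1516 - 147612) = 1/(-149128) = -1/149128 ≈ -6.7056e-6)
(o + 48639)*(42102 + 22227) = (-1/149128 + 48639)*(42102 + 22227) = (7253436791/149128)*64329 = 466606335328239/149128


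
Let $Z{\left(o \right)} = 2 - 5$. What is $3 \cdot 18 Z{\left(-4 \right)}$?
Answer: $-162$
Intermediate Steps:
$Z{\left(o \right)} = -3$ ($Z{\left(o \right)} = 2 - 5 = -3$)
$3 \cdot 18 Z{\left(-4 \right)} = 3 \cdot 18 \left(-3\right) = 54 \left(-3\right) = -162$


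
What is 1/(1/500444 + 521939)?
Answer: 500444/261201240917 ≈ 1.9159e-6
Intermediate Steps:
1/(1/500444 + 521939) = 1/(261201240917/500444) = 500444/261201240917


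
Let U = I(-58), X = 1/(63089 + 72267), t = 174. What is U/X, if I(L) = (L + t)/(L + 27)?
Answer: -15701296/31 ≈ -5.0649e+5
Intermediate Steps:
X = 1/135356 ≈ 7.3879e-6
I(L) = (174 + L)/(27 + L) (I(L) = (L + 174)/(L + 27) = (174 + L)/(27 + L))
U = -116/31 (U = (174 - 58)/(27 - 58) = 116/(-31) = -1/31*116 = -116/31 ≈ -3.7419)
U/X = -116/(31*1/135356) = -116/31*135356 = -15701296/31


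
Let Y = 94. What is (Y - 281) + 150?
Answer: -37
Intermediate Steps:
(Y - 281) + 150 = (94 - 281) + 150 = -187 + 150 = -37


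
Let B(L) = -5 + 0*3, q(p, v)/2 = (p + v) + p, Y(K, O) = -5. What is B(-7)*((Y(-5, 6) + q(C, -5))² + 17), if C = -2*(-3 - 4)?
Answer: -8490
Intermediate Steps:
C = 14 (C = -2*(-7) = 14)
q(p, v) = 2*v + 4*p (q(p, v) = 2*((p + v) + p) = 2*(v + 2*p) = 2*v + 4*p)
B(L) = -5 (B(L) = -5 + 0 = -5)
B(-7)*((Y(-5, 6) + q(C, -5))² + 17) = -5*((-5 + (2*(-5) + 4*14))² + 17) = -5*((-5 + (-10 + 56))² + 17) = -5*((-5 + 46)² + 17) = -5*(41² + 17) = -5*(1681 + 17) = -5*1698 = -8490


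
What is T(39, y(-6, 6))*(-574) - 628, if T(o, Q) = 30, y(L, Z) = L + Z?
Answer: -17848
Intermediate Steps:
T(39, y(-6, 6))*(-574) - 628 = 30*(-574) - 628 = -17220 - 628 = -17848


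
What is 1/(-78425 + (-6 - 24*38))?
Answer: -1/79343 ≈ -1.2604e-5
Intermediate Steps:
1/(-78425 + (-6 - 24*38)) = 1/(-78425 + (-6 - 912)) = 1/(-78425 - 918) = 1/(-79343) = -1/79343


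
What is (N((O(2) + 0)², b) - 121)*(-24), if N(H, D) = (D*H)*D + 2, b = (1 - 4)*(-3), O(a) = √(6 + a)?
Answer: -12696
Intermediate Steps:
b = 9 (b = -3*(-3) = 9)
N(H, D) = 2 + H*D² (N(H, D) = H*D² + 2 = 2 + H*D²)
(N((O(2) + 0)², b) - 121)*(-24) = ((2 + (√(6 + 2) + 0)²*9²) - 121)*(-24) = ((2 + (√8 + 0)²*81) - 121)*(-24) = ((2 + (2*√2 + 0)²*81) - 121)*(-24) = ((2 + (2*√2)²*81) - 121)*(-24) = ((2 + 8*81) - 121)*(-24) = ((2 + 648) - 121)*(-24) = (650 - 121)*(-24) = 529*(-24) = -12696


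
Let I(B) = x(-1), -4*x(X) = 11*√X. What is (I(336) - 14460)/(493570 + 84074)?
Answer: -1205/48137 - 11*I/2310576 ≈ -0.025033 - 4.7607e-6*I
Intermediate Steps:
x(X) = -11*√X/4
I(B) = -11*I/4
(I(336) - 14460)/(493570 + 84074) = (-11*I/4 - 14460)/(493570 + 84074) = (-14460 - 11*I/4)/577644 = (-14460 - 11*I/4)*(1/577644) = -1205/48137 - 11*I/2310576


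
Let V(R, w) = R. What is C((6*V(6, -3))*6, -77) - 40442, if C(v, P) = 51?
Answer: -40391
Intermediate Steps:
C((6*V(6, -3))*6, -77) - 40442 = 51 - 40442 = -40391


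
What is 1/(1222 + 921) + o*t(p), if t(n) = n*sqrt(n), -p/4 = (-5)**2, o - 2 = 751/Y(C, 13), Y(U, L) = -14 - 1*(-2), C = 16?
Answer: 1/2143 + 181750*I/3 ≈ 0.00046664 + 60583.0*I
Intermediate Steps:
Y(U, L) = -12 (Y(U, L) = -14 + 2 = -12)
o = -727/12 (o = 2 + 751/(-12) = 2 + 751*(-1/12) = 2 - 751/12 = -727/12 ≈ -60.583)
p = -100 (p = -4*(-5)**2 = -4*25 = -100)
t(n) = n**(3/2)
1/(1222 + 921) + o*t(p) = 1/(1222 + 921) - (-181750)*I/3 = 1/2143 - (-181750)*I/3 = 1/2143 + 181750*I/3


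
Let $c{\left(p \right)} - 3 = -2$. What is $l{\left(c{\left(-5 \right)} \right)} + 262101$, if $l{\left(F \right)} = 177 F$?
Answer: $262278$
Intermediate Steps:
$c{\left(p \right)} = 1$ ($c{\left(p \right)} = 3 - 2 = 1$)
$l{\left(c{\left(-5 \right)} \right)} + 262101 = 177 \cdot 1 + 262101 = 177 + 262101 = 262278$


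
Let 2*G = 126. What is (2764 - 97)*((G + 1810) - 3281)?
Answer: -3755136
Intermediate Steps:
G = 63 (G = (½)*126 = 63)
(2764 - 97)*((G + 1810) - 3281) = (2764 - 97)*((63 + 1810) - 3281) = 2667*(1873 - 3281) = 2667*(-1408) = -3755136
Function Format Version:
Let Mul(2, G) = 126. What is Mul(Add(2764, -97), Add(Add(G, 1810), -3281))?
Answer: -3755136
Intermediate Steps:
G = 63 (G = Mul(Rational(1, 2), 126) = 63)
Mul(Add(2764, -97), Add(Add(G, 1810), -3281)) = Mul(Add(2764, -97), Add(Add(63, 1810), -3281)) = Mul(2667, Add(1873, -3281)) = Mul(2667, -1408) = -3755136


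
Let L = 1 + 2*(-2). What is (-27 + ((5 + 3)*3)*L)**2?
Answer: 9801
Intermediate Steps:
L = -3 (L = 1 - 4 = -3)
(-27 + ((5 + 3)*3)*L)**2 = (-27 + ((5 + 3)*3)*(-3))**2 = (-27 + (8*3)*(-3))**2 = (-27 + 24*(-3))**2 = (-27 - 72)**2 = (-99)**2 = 9801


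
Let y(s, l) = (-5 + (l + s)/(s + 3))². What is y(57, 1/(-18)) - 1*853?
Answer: -39031943/46656 ≈ -836.59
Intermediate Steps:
y(s, l) = (-5 + (l + s)/(3 + s))²
y(57, 1/(-18)) - 1*853 = (15 - 1/(-18) + 4*57)²/(3 + 57)² - 1*853 = (15 - 1*(-1/18) + 228)²/60² - 853 = (15 + 1/18 + 228)²/3600 - 853 = (4375/18)²/3600 - 853 = (1/3600)*(19140625/324) - 853 = 765625/46656 - 853 = -39031943/46656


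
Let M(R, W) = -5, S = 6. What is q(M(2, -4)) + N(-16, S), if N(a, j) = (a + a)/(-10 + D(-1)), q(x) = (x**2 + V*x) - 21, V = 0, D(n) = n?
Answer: 76/11 ≈ 6.9091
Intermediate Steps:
q(x) = -21 + x**2 (q(x) = (x**2 + 0*x) - 21 = (x**2 + 0) - 21 = x**2 - 21 = -21 + x**2)
N(a, j) = -2*a/11 (N(a, j) = (a + a)/(-10 - 1) = (2*a)/(-11) = (2*a)*(-1/11) = -2*a/11)
q(M(2, -4)) + N(-16, S) = (-21 + (-5)**2) - 2/11*(-16) = (-21 + 25) + 32/11 = 4 + 32/11 = 76/11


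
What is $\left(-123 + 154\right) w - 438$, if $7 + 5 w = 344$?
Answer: $\frac{8257}{5} \approx 1651.4$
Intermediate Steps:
$w = \frac{337}{5}$ ($w = - \frac{7}{5} + \frac{1}{5} \cdot 344 = - \frac{7}{5} + \frac{344}{5} = \frac{337}{5} \approx 67.4$)
$\left(-123 + 154\right) w - 438 = \left(-123 + 154\right) \frac{337}{5} - 438 = 31 \cdot \frac{337}{5} - 438 = \frac{10447}{5} - 438 = \frac{8257}{5}$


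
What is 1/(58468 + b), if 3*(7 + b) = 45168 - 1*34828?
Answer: 3/185723 ≈ 1.6153e-5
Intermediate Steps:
b = 10319/3 (b = -7 + (45168 - 1*34828)/3 = -7 + (45168 - 34828)/3 = -7 + (1/3)*10340 = -7 + 10340/3 = 10319/3 ≈ 3439.7)
1/(58468 + b) = 1/(58468 + 10319/3) = 1/(185723/3) = 3/185723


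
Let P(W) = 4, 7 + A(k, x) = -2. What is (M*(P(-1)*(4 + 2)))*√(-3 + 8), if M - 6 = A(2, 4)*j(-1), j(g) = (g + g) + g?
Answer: 792*√5 ≈ 1771.0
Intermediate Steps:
A(k, x) = -9 (A(k, x) = -7 - 2 = -9)
j(g) = 3*g (j(g) = 2*g + g = 3*g)
M = 33 (M = 6 - 27*(-1) = 6 - 9*(-3) = 6 + 27 = 33)
(M*(P(-1)*(4 + 2)))*√(-3 + 8) = (33*(4*(4 + 2)))*√(-3 + 8) = (33*(4*6))*√5 = (33*24)*√5 = 792*√5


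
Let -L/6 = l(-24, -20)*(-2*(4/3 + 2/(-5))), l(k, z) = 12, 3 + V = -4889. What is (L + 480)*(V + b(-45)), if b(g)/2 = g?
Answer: -15304704/5 ≈ -3.0609e+6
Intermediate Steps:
V = -4892 (V = -3 - 4889 = -4892)
b(g) = 2*g
L = 672/5 (L = -72*(-2*(4/3 + 2/(-5))) = -72*(-2*(4*(⅓) + 2*(-⅕))) = -72*(-2*(4/3 - ⅖)) = -72*(-2*14/15) = -72*(-28)/15 = -6*(-112/5) = 672/5 ≈ 134.40)
(L + 480)*(V + b(-45)) = (672/5 + 480)*(-4892 + 2*(-45)) = 3072*(-4892 - 90)/5 = (3072/5)*(-4982) = -15304704/5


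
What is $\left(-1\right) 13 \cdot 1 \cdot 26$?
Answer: $-338$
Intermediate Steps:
$\left(-1\right) 13 \cdot 1 \cdot 26 = \left(-13\right) 1 \cdot 26 = \left(-13\right) 26 = -338$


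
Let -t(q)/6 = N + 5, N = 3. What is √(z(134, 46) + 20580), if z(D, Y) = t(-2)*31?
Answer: 2*√4773 ≈ 138.17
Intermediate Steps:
t(q) = -48 (t(q) = -6*(3 + 5) = -6*8 = -48)
z(D, Y) = -1488 (z(D, Y) = -48*31 = -1488)
√(z(134, 46) + 20580) = √(-1488 + 20580) = √19092 = 2*√4773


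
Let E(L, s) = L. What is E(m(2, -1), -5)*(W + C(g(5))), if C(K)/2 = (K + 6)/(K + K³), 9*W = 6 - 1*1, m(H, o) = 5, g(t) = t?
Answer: 424/117 ≈ 3.6239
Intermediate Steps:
W = 5/9 (W = (6 - 1*1)/9 = (6 - 1)/9 = (⅑)*5 = 5/9 ≈ 0.55556)
C(K) = 2*(6 + K)/(K + K³) (C(K) = 2*((K + 6)/(K + K³)) = 2*((6 + K)/(K + K³)) = 2*(6 + K)/(K + K³))
E(m(2, -1), -5)*(W + C(g(5))) = 5*(5/9 + (12 + 2*5)/(5 + 5³)) = 5*(5/9 + (12 + 10)/(5 + 125)) = 5*(5/9 + 22/130) = 5*(5/9 + (1/130)*22) = 5*(5/9 + 11/65) = 5*(424/585) = 424/117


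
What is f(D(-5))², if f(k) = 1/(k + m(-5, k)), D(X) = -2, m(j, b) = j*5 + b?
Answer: 1/841 ≈ 0.0011891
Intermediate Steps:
m(j, b) = b + 5*j (m(j, b) = 5*j + b = b + 5*j)
f(k) = 1/(-25 + 2*k) (f(k) = 1/(k + (k + 5*(-5))) = 1/(k + (k - 25)) = 1/(k + (-25 + k)) = 1/(-25 + 2*k))
f(D(-5))² = (1/(-25 + 2*(-2)))² = (1/(-25 - 4))² = (1/(-29))² = (-1/29)² = 1/841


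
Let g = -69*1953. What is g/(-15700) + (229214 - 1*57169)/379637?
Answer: 53859849709/5960300900 ≈ 9.0364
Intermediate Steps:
g = -134757
g/(-15700) + (229214 - 1*57169)/379637 = -134757/(-15700) + (229214 - 1*57169)/379637 = -134757*(-1/15700) + (229214 - 57169)*(1/379637) = 134757/15700 + 172045*(1/379637) = 134757/15700 + 172045/379637 = 53859849709/5960300900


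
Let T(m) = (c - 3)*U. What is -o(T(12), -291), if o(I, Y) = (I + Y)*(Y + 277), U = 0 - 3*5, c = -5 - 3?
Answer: -1764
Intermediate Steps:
c = -8
U = -15 (U = 0 - 15 = -15)
T(m) = 165 (T(m) = (-8 - 3)*(-15) = -11*(-15) = 165)
o(I, Y) = (277 + Y)*(I + Y) (o(I, Y) = (I + Y)*(277 + Y) = (277 + Y)*(I + Y))
-o(T(12), -291) = -((-291)² + 277*165 + 277*(-291) + 165*(-291)) = -(84681 + 45705 - 80607 - 48015) = -1*1764 = -1764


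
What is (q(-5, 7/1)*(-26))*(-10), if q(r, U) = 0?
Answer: 0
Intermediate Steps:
(q(-5, 7/1)*(-26))*(-10) = (0*(-26))*(-10) = 0*(-10) = 0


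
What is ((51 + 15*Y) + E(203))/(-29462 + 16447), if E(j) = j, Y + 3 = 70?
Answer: -1259/13015 ≈ -0.096735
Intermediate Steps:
Y = 67 (Y = -3 + 70 = 67)
((51 + 15*Y) + E(203))/(-29462 + 16447) = ((51 + 15*67) + 203)/(-29462 + 16447) = ((51 + 1005) + 203)/(-13015) = (1056 + 203)*(-1/13015) = 1259*(-1/13015) = -1259/13015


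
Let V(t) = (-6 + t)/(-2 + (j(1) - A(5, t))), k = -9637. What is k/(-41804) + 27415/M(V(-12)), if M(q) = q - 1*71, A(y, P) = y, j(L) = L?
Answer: -71587584/177667 ≈ -402.93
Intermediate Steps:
V(t) = 1 - t/6 (V(t) = (-6 + t)/(-2 + (1 - 1*5)) = (-6 + t)/(-2 + (1 - 5)) = (-6 + t)/(-2 - 4) = (-6 + t)/(-6) = (-6 + t)*(-1/6) = 1 - t/6)
M(q) = -71 + q (M(q) = q - 71 = -71 + q)
k/(-41804) + 27415/M(V(-12)) = -9637/(-41804) + 27415/(-71 + (1 - 1/6*(-12))) = -9637*(-1/41804) + 27415/(-71 + (1 + 2)) = 9637/41804 + 27415/(-71 + 3) = 9637/41804 + 27415/(-68) = 9637/41804 + 27415*(-1/68) = 9637/41804 - 27415/68 = -71587584/177667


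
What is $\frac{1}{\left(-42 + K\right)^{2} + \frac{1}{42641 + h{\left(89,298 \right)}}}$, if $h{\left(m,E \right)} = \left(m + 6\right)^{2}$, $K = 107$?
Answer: $\frac{51666}{218288851} \approx 0.00023669$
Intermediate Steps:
$h{\left(m,E \right)} = \left(6 + m\right)^{2}$
$\frac{1}{\left(-42 + K\right)^{2} + \frac{1}{42641 + h{\left(89,298 \right)}}} = \frac{1}{\left(-42 + 107\right)^{2} + \frac{1}{42641 + \left(6 + 89\right)^{2}}} = \frac{1}{65^{2} + \frac{1}{42641 + 95^{2}}} = \frac{1}{4225 + \frac{1}{42641 + 9025}} = \frac{1}{4225 + \frac{1}{51666}} = \frac{1}{\frac{218288851}{51666}} = \frac{51666}{218288851}$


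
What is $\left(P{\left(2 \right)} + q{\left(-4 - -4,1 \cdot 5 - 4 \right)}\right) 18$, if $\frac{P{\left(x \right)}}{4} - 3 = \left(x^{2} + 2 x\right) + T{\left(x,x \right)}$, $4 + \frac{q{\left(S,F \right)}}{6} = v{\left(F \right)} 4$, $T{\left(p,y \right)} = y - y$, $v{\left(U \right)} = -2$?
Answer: $-504$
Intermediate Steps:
$T{\left(p,y \right)} = 0$
$q{\left(S,F \right)} = -72$ ($q{\left(S,F \right)} = -24 + 6 \left(\left(-2\right) 4\right) = -24 + 6 \left(-8\right) = -24 - 48 = -72$)
$P{\left(x \right)} = 12 + 4 x^{2} + 8 x$ ($P{\left(x \right)} = 12 + 4 \left(\left(x^{2} + 2 x\right) + 0\right) = 12 + 4 \left(x^{2} + 2 x\right) = 12 + \left(4 x^{2} + 8 x\right) = 12 + 4 x^{2} + 8 x$)
$\left(P{\left(2 \right)} + q{\left(-4 - -4,1 \cdot 5 - 4 \right)}\right) 18 = \left(\left(12 + 4 \cdot 2^{2} + 8 \cdot 2\right) - 72\right) 18 = \left(\left(12 + 4 \cdot 4 + 16\right) - 72\right) 18 = \left(\left(12 + 16 + 16\right) - 72\right) 18 = \left(44 - 72\right) 18 = \left(-28\right) 18 = -504$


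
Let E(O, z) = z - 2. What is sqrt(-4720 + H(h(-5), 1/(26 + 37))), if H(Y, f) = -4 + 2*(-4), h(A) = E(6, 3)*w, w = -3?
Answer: 26*I*sqrt(7) ≈ 68.79*I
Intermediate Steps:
E(O, z) = -2 + z
h(A) = -3 (h(A) = (-2 + 3)*(-3) = 1*(-3) = -3)
H(Y, f) = -12 (H(Y, f) = -4 - 8 = -12)
sqrt(-4720 + H(h(-5), 1/(26 + 37))) = sqrt(-4720 - 12) = sqrt(-4732) = 26*I*sqrt(7)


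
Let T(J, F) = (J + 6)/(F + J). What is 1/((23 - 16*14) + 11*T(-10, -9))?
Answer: -19/3775 ≈ -0.0050331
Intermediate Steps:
T(J, F) = (6 + J)/(F + J)
1/((23 - 16*14) + 11*T(-10, -9)) = 1/((23 - 16*14) + 11*((6 - 10)/(-9 - 10))) = 1/((23 - 224) + 11*(-4/(-19))) = 1/(-201 + 11*(-1/19*(-4))) = 1/(-201 + 11*(4/19)) = 1/(-201 + 44/19) = 1/(-3775/19) = -19/3775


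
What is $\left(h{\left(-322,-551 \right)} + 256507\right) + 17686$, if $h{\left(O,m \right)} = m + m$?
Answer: $273091$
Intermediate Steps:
$h{\left(O,m \right)} = 2 m$
$\left(h{\left(-322,-551 \right)} + 256507\right) + 17686 = \left(2 \left(-551\right) + 256507\right) + 17686 = \left(-1102 + 256507\right) + 17686 = 255405 + 17686 = 273091$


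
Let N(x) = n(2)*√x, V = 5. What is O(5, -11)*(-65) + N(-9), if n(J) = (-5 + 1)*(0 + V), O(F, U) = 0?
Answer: -60*I ≈ -60.0*I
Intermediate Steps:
n(J) = -20 (n(J) = (-5 + 1)*(0 + 5) = -4*5 = -20)
N(x) = -20*√x
O(5, -11)*(-65) + N(-9) = 0*(-65) - 60*I = 0 - 60*I = -60*I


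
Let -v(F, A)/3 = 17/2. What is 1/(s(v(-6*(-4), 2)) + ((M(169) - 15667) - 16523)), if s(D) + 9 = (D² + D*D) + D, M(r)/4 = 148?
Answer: -1/30332 ≈ -3.2968e-5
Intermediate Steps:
M(r) = 592 (M(r) = 4*148 = 592)
v(F, A) = -51/2
s(D) = -9 + D + 2*D² (s(D) = -9 + ((D² + D*D) + D) = -9 + ((D² + D²) + D) = -9 + (2*D² + D) = -9 + (D + 2*D²) = -9 + D + 2*D²)
1/(s(v(-6*(-4), 2)) + ((M(169) - 15667) - 16523)) = 1/((-9 - 51/2 + 2*(-51/2)²) + ((592 - 15667) - 16523)) = 1/((-9 - 51/2 + 2*(2601/4)) + (-15075 - 16523)) = 1/((-9 - 51/2 + 2601/2) - 31598) = 1/(1266 - 31598) = 1/(-30332) = -1/30332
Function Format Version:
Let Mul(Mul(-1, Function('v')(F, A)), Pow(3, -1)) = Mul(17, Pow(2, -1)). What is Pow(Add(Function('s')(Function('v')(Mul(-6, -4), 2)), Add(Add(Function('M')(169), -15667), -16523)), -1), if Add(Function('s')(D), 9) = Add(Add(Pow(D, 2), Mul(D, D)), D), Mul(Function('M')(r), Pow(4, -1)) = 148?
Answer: Rational(-1, 30332) ≈ -3.2968e-5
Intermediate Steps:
Function('M')(r) = 592 (Function('M')(r) = Mul(4, 148) = 592)
Function('v')(F, A) = Rational(-51, 2) (Function('v')(F, A) = Mul(-3, Mul(17, Pow(2, -1))) = Mul(-3, Mul(17, Rational(1, 2))) = Mul(-3, Rational(17, 2)) = Rational(-51, 2))
Function('s')(D) = Add(-9, D, Mul(2, Pow(D, 2))) (Function('s')(D) = Add(-9, Add(Add(Pow(D, 2), Mul(D, D)), D)) = Add(-9, Add(Add(Pow(D, 2), Pow(D, 2)), D)) = Add(-9, Add(Mul(2, Pow(D, 2)), D)) = Add(-9, Add(D, Mul(2, Pow(D, 2)))) = Add(-9, D, Mul(2, Pow(D, 2))))
Pow(Add(Function('s')(Function('v')(Mul(-6, -4), 2)), Add(Add(Function('M')(169), -15667), -16523)), -1) = Pow(Add(Add(-9, Rational(-51, 2), Mul(2, Pow(Rational(-51, 2), 2))), Add(Add(592, -15667), -16523)), -1) = Pow(Add(Add(-9, Rational(-51, 2), Mul(2, Rational(2601, 4))), Add(-15075, -16523)), -1) = Pow(Add(Add(-9, Rational(-51, 2), Rational(2601, 2)), -31598), -1) = Pow(Add(1266, -31598), -1) = Pow(-30332, -1) = Rational(-1, 30332)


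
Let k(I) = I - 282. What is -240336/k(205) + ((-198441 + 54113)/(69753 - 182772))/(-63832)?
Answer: 216729860460779/69436952277 ≈ 3121.2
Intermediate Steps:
k(I) = -282 + I
-240336/k(205) + ((-198441 + 54113)/(69753 - 182772))/(-63832) = -240336/(-282 + 205) + ((-198441 + 54113)/(69753 - 182772))/(-63832) = -240336/(-77) - 144328/(-113019)*(-1/63832) = -240336*(-1/77) - 144328*(-1/113019)*(-1/63832) = 240336/77 + (144328/113019)*(-1/63832) = 240336/77 - 18041/901778601 = 216729860460779/69436952277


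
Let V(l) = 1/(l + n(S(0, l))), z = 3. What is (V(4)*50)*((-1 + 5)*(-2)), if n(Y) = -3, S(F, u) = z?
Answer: -400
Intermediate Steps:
S(F, u) = 3
V(l) = 1/(-3 + l) (V(l) = 1/(l - 3) = 1/(-3 + l))
(V(4)*50)*((-1 + 5)*(-2)) = (50/(-3 + 4))*((-1 + 5)*(-2)) = (50/1)*(4*(-2)) = (1*50)*(-8) = 50*(-8) = -400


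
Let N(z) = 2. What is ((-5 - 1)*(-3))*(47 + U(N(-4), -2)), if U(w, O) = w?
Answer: 882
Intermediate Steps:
((-5 - 1)*(-3))*(47 + U(N(-4), -2)) = ((-5 - 1)*(-3))*(47 + 2) = -6*(-3)*49 = 18*49 = 882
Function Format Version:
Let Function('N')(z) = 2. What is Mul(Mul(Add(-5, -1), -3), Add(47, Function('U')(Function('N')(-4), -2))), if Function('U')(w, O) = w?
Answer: 882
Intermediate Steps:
Mul(Mul(Add(-5, -1), -3), Add(47, Function('U')(Function('N')(-4), -2))) = Mul(Mul(Add(-5, -1), -3), Add(47, 2)) = Mul(Mul(-6, -3), 49) = Mul(18, 49) = 882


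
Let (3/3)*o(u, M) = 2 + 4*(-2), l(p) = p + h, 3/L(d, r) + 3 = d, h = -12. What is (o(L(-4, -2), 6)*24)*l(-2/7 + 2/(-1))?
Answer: 14400/7 ≈ 2057.1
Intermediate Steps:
L(d, r) = 3/(-3 + d)
l(p) = -12 + p (l(p) = p - 12 = -12 + p)
o(u, M) = -6 (o(u, M) = 2 + 4*(-2) = 2 - 8 = -6)
(o(L(-4, -2), 6)*24)*l(-2/7 + 2/(-1)) = (-6*24)*(-12 + (-2/7 + 2/(-1))) = -144*(-12 + (-2*⅐ + 2*(-1))) = -144*(-12 + (-2/7 - 2)) = -144*(-12 - 16/7) = -144*(-100/7) = 14400/7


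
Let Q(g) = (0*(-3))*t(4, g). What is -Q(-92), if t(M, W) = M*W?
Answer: 0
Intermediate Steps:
Q(g) = 0 (Q(g) = (0*(-3))*(4*g) = 0*(4*g) = 0)
-Q(-92) = -1*0 = 0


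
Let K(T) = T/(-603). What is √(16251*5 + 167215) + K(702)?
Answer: -78/67 + √248470 ≈ 497.30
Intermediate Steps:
K(T) = -T/603 (K(T) = T*(-1/603) = -T/603)
√(16251*5 + 167215) + K(702) = √(16251*5 + 167215) - 1/603*702 = √(81255 + 167215) - 78/67 = √248470 - 78/67 = -78/67 + √248470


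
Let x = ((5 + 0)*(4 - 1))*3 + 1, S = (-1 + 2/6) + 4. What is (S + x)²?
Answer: 21904/9 ≈ 2433.8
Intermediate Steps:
S = 10/3 (S = (-1 + 2*(⅙)) + 4 = (-1 + ⅓) + 4 = -⅔ + 4 = 10/3 ≈ 3.3333)
x = 46 (x = (5*3)*3 + 1 = 15*3 + 1 = 45 + 1 = 46)
(S + x)² = (10/3 + 46)² = (148/3)² = 21904/9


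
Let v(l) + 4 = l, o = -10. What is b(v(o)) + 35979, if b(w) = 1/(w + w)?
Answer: 1007411/28 ≈ 35979.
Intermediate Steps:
v(l) = -4 + l
b(w) = 1/(2*w)
b(v(o)) + 35979 = 1/(2*(-4 - 10)) + 35979 = (½)/(-14) + 35979 = (½)*(-1/14) + 35979 = -1/28 + 35979 = 1007411/28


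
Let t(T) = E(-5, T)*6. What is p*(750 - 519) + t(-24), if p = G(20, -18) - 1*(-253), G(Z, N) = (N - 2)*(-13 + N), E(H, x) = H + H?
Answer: 201603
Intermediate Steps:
E(H, x) = 2*H
t(T) = -60 (t(T) = (2*(-5))*6 = -10*6 = -60)
G(Z, N) = (-13 + N)*(-2 + N) (G(Z, N) = (-2 + N)*(-13 + N) = (-13 + N)*(-2 + N))
p = 873 (p = (26 + (-18)² - 15*(-18)) - 1*(-253) = (26 + 324 + 270) + 253 = 620 + 253 = 873)
p*(750 - 519) + t(-24) = 873*(750 - 519) - 60 = 873*231 - 60 = 201663 - 60 = 201603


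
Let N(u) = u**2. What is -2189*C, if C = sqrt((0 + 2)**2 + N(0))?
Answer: -4378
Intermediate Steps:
C = 2 (C = sqrt((0 + 2)**2 + 0**2) = sqrt(2**2 + 0) = sqrt(4 + 0) = sqrt(4) = 2)
-2189*C = -2189*2 = -4378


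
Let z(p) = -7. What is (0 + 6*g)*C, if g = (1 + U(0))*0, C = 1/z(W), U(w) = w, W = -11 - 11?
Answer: 0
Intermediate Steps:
W = -22
C = -⅐ (C = 1/(-7) = -⅐ ≈ -0.14286)
g = 0 (g = (1 + 0)*0 = 1*0 = 0)
(0 + 6*g)*C = (0 + 6*0)*(-⅐) = (0 + 0)*(-⅐) = 0*(-⅐) = 0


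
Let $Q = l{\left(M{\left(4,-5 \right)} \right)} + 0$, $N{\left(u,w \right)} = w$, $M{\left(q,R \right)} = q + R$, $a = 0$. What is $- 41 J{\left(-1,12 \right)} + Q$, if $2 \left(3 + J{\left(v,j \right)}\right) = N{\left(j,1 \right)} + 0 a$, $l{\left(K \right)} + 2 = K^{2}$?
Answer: $\frac{203}{2} \approx 101.5$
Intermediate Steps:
$M{\left(q,R \right)} = R + q$
$l{\left(K \right)} = -2 + K^{2}$
$J{\left(v,j \right)} = - \frac{5}{2}$ ($J{\left(v,j \right)} = -3 + \frac{1 + 0 \cdot 0}{2} = -3 + \frac{1 + 0}{2} = -3 + \frac{1}{2} \cdot 1 = -3 + \frac{1}{2} = - \frac{5}{2}$)
$Q = -1$ ($Q = \left(-2 + \left(-5 + 4\right)^{2}\right) + 0 = \left(-2 + \left(-1\right)^{2}\right) + 0 = \left(-2 + 1\right) + 0 = -1 + 0 = -1$)
$- 41 J{\left(-1,12 \right)} + Q = \left(-41\right) \left(- \frac{5}{2}\right) - 1 = \frac{205}{2} - 1 = \frac{203}{2}$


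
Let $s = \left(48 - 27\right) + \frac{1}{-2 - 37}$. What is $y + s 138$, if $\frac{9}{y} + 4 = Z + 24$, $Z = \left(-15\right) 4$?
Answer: $\frac{1505003}{520} \approx 2894.2$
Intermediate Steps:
$Z = -60$
$s = \frac{818}{39}$ ($s = 21 + \frac{1}{-39} = 21 - \frac{1}{39} = \frac{818}{39} \approx 20.974$)
$y = - \frac{9}{40}$ ($y = \frac{9}{-4 + \left(-60 + 24\right)} = \frac{9}{-4 - 36} = \frac{9}{-40} = 9 \left(- \frac{1}{40}\right) = - \frac{9}{40} \approx -0.225$)
$y + s 138 = - \frac{9}{40} + \frac{818}{39} \cdot 138 = - \frac{9}{40} + \frac{37628}{13} = \frac{1505003}{520}$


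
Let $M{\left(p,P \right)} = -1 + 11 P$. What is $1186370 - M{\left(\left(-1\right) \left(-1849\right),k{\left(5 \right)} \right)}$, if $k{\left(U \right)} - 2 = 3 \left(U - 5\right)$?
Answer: $1186349$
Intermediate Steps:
$k{\left(U \right)} = -13 + 3 U$ ($k{\left(U \right)} = 2 + 3 \left(U - 5\right) = 2 + 3 \left(-5 + U\right) = 2 + \left(-15 + 3 U\right) = -13 + 3 U$)
$1186370 - M{\left(\left(-1\right) \left(-1849\right),k{\left(5 \right)} \right)} = 1186370 - \left(-1 + 11 \left(-13 + 3 \cdot 5\right)\right) = 1186370 - \left(-1 + 11 \left(-13 + 15\right)\right) = 1186370 - \left(-1 + 11 \cdot 2\right) = 1186370 - \left(-1 + 22\right) = 1186370 - 21 = 1186349$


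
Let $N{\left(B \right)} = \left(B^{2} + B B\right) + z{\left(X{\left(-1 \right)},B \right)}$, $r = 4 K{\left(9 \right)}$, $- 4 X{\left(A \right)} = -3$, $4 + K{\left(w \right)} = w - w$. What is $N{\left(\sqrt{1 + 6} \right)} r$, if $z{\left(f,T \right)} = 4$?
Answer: $-288$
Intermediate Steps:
$K{\left(w \right)} = -4$ ($K{\left(w \right)} = -4 + \left(w - w\right) = -4 + 0 = -4$)
$X{\left(A \right)} = \frac{3}{4}$ ($X{\left(A \right)} = \left(- \frac{1}{4}\right) \left(-3\right) = \frac{3}{4}$)
$r = -16$ ($r = 4 \left(-4\right) = -16$)
$N{\left(B \right)} = 4 + 2 B^{2}$ ($N{\left(B \right)} = \left(B^{2} + B B\right) + 4 = \left(B^{2} + B^{2}\right) + 4 = 2 B^{2} + 4 = 4 + 2 B^{2}$)
$N{\left(\sqrt{1 + 6} \right)} r = \left(4 + 2 \left(\sqrt{1 + 6}\right)^{2}\right) \left(-16\right) = \left(4 + 2 \left(\sqrt{7}\right)^{2}\right) \left(-16\right) = \left(4 + 2 \cdot 7\right) \left(-16\right) = \left(4 + 14\right) \left(-16\right) = 18 \left(-16\right) = -288$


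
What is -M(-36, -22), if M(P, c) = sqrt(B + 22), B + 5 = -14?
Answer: -sqrt(3) ≈ -1.7320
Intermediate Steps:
B = -19 (B = -5 - 14 = -19)
M(P, c) = sqrt(3) (M(P, c) = sqrt(-19 + 22) = sqrt(3))
-M(-36, -22) = -sqrt(3)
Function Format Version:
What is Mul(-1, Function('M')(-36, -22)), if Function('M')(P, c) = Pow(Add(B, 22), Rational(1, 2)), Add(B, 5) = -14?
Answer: Mul(-1, Pow(3, Rational(1, 2))) ≈ -1.7320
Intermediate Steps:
B = -19 (B = Add(-5, -14) = -19)
Function('M')(P, c) = Pow(3, Rational(1, 2)) (Function('M')(P, c) = Pow(Add(-19, 22), Rational(1, 2)) = Pow(3, Rational(1, 2)))
Mul(-1, Function('M')(-36, -22)) = Mul(-1, Pow(3, Rational(1, 2)))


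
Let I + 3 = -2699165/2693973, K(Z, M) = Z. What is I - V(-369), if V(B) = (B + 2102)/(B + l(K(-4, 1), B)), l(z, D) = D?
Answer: -1095928261/662717358 ≈ -1.6537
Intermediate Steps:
I = -10781084/2693973 (I = -3 - 2699165/2693973 = -10781084/2693973 ≈ -4.0019)
V(B) = (2102 + B)/(2*B) (V(B) = (B + 2102)/(B + B) = (2102 + B)/((2*B)) = (2102 + B)*(1/(2*B)) = (2102 + B)/(2*B))
I - V(-369) = -10781084/2693973 - (2102 - 369)/(2*(-369)) = -10781084/2693973 - (-1)*1733/(2*369) = -10781084/2693973 - 1*(-1733/738) = -10781084/2693973 + 1733/738 = -1095928261/662717358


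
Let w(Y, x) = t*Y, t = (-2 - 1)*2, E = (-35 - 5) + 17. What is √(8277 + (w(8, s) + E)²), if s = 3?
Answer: √13318 ≈ 115.40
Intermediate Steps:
E = -23 (E = -40 + 17 = -23)
t = -6 (t = -3*2 = -6)
w(Y, x) = -6*Y
√(8277 + (w(8, s) + E)²) = √(8277 + (-6*8 - 23)²) = √(8277 + (-48 - 23)²) = √(8277 + (-71)²) = √(8277 + 5041) = √13318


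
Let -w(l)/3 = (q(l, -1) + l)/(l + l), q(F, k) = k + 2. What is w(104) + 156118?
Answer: 32472229/208 ≈ 1.5612e+5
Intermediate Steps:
q(F, k) = 2 + k
w(l) = -3*(1 + l)/(2*l) (w(l) = -3*((2 - 1) + l)/(l + l) = -3*(1 + l)/(2*l))
w(104) + 156118 = (3/2)*(-1 - 1*104)/104 + 156118 = (3/2)*(1/104)*(-1 - 104) + 156118 = (3/2)*(1/104)*(-105) + 156118 = -315/208 + 156118 = 32472229/208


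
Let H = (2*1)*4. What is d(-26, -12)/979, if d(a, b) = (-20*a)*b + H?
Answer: -6232/979 ≈ -6.3657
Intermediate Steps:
H = 8 (H = 2*4 = 8)
d(a, b) = 8 - 20*a*b (d(a, b) = (-20*a)*b + 8 = -20*a*b + 8 = 8 - 20*a*b)
d(-26, -12)/979 = (8 - 20*(-26)*(-12))/979 = (8 - 6240)*(1/979) = -6232*1/979 = -6232/979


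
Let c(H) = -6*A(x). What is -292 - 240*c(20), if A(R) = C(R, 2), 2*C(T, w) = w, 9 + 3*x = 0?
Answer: 1148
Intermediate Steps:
x = -3 (x = -3 + (⅓)*0 = -3 + 0 = -3)
C(T, w) = w/2
A(R) = 1 (A(R) = (½)*2 = 1)
c(H) = -6 (c(H) = -6*1 = -6)
-292 - 240*c(20) = -292 - 240*(-6) = -292 + 1440 = 1148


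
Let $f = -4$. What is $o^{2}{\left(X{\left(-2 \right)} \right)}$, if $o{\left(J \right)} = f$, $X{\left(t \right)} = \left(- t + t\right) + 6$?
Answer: $16$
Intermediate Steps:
$X{\left(t \right)} = 6$ ($X{\left(t \right)} = 0 + 6 = 6$)
$o{\left(J \right)} = -4$
$o^{2}{\left(X{\left(-2 \right)} \right)} = \left(-4\right)^{2} = 16$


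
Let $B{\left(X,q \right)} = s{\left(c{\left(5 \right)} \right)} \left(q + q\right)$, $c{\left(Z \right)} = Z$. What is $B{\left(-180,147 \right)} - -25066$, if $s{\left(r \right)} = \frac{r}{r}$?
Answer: $25360$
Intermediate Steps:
$s{\left(r \right)} = 1$
$B{\left(X,q \right)} = 2 q$ ($B{\left(X,q \right)} = 1 \left(q + q\right) = 1 \cdot 2 q = 2 q$)
$B{\left(-180,147 \right)} - -25066 = 2 \cdot 147 - -25066 = 294 + 25066 = 25360$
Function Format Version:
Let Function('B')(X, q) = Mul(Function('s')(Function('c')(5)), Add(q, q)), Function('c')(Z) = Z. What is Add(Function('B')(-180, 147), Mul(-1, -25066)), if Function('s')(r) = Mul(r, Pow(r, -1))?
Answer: 25360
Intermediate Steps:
Function('s')(r) = 1
Function('B')(X, q) = Mul(2, q) (Function('B')(X, q) = Mul(1, Add(q, q)) = Mul(1, Mul(2, q)) = Mul(2, q))
Add(Function('B')(-180, 147), Mul(-1, -25066)) = Add(Mul(2, 147), Mul(-1, -25066)) = Add(294, 25066) = 25360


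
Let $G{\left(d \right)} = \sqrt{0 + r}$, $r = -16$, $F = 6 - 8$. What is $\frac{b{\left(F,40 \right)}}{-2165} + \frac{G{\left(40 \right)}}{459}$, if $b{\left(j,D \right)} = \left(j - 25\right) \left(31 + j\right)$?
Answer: $\frac{783}{2165} + \frac{4 i}{459} \approx 0.36166 + 0.0087146 i$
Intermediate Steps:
$F = -2$ ($F = 6 - 8 = -2$)
$b{\left(j,D \right)} = \left(-25 + j\right) \left(31 + j\right)$
$G{\left(d \right)} = 4 i$ ($G{\left(d \right)} = \sqrt{0 - 16} = \sqrt{-16} = 4 i$)
$\frac{b{\left(F,40 \right)}}{-2165} + \frac{G{\left(40 \right)}}{459} = \frac{-775 + \left(-2\right)^{2} + 6 \left(-2\right)}{-2165} + \frac{4 i}{459} = \left(-775 + 4 - 12\right) \left(- \frac{1}{2165}\right) + 4 i \frac{1}{459} = \left(-783\right) \left(- \frac{1}{2165}\right) + \frac{4 i}{459} = \frac{783}{2165} + \frac{4 i}{459}$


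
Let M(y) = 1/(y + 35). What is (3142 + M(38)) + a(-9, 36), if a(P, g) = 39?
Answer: 232214/73 ≈ 3181.0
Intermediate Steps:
M(y) = 1/(35 + y)
(3142 + M(38)) + a(-9, 36) = (3142 + 1/(35 + 38)) + 39 = (3142 + 1/73) + 39 = 229367/73 + 39 = 232214/73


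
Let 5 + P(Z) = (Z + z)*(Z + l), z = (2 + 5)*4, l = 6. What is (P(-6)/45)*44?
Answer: -44/9 ≈ -4.8889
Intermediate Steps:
z = 28 (z = 7*4 = 28)
P(Z) = -5 + (6 + Z)*(28 + Z) (P(Z) = -5 + (Z + 28)*(Z + 6) = -5 + (28 + Z)*(6 + Z) = -5 + (6 + Z)*(28 + Z))
(P(-6)/45)*44 = ((163 + (-6)² + 34*(-6))/45)*44 = ((163 + 36 - 204)/45)*44 = ((1/45)*(-5))*44 = -⅑*44 = -44/9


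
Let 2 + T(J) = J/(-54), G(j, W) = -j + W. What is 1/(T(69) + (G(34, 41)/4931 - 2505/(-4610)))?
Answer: -20458719/55913152 ≈ -0.36590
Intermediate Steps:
G(j, W) = W - j
T(J) = -2 - J/54 (T(J) = -2 + J/(-54) = -2 + J*(-1/54) = -2 - J/54)
1/(T(69) + (G(34, 41)/4931 - 2505/(-4610))) = 1/((-2 - 1/54*69) + ((41 - 1*34)/4931 - 2505/(-4610))) = 1/((-2 - 23/18) + ((41 - 34)*(1/4931) - 2505*(-1/4610))) = 1/(-59/18 + (7*(1/4931) + 501/922)) = 1/(-59/18 + (7/4931 + 501/922)) = 1/(-59/18 + 2476885/4546382) = 1/(-55913152/20458719) = -20458719/55913152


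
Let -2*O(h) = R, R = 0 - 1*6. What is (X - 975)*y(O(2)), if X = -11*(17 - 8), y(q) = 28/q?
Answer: -10024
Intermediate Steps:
R = -6 (R = 0 - 6 = -6)
O(h) = 3 (O(h) = -½*(-6) = 3)
X = -99 (X = -11*9 = -99)
(X - 975)*y(O(2)) = (-99 - 975)*(28/3) = -30072/3 = -1074*28/3 = -10024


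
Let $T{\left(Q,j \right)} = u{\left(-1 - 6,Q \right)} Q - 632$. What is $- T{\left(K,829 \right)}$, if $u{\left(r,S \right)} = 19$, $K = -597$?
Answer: $11975$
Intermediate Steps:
$T{\left(Q,j \right)} = -632 + 19 Q$ ($T{\left(Q,j \right)} = 19 Q - 632 = -632 + 19 Q$)
$- T{\left(K,829 \right)} = - (-632 + 19 \left(-597\right)) = - (-632 - 11343) = \left(-1\right) \left(-11975\right) = 11975$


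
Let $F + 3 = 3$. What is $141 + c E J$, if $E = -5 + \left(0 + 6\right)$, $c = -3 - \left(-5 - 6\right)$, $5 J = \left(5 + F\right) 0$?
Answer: $141$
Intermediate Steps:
$F = 0$ ($F = -3 + 3 = 0$)
$J = 0$ ($J = \frac{\left(5 + 0\right) 0}{5} = \frac{5 \cdot 0}{5} = \frac{1}{5} \cdot 0 = 0$)
$c = 8$ ($c = -3 - \left(-5 - 6\right) = -3 - -11 = -3 + 11 = 8$)
$E = 1$ ($E = -5 + 6 = 1$)
$141 + c E J = 141 + 8 \cdot 1 \cdot 0 = 141 + 8 \cdot 0 = 141 + 0 = 141$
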